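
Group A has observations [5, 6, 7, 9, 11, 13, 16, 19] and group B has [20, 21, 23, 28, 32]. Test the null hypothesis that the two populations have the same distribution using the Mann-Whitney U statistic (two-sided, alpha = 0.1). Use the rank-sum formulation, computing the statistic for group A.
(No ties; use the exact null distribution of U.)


Step 1: Combine and sort all 13 observations; assign midranks.
sorted (value, group): (5,X), (6,X), (7,X), (9,X), (11,X), (13,X), (16,X), (19,X), (20,Y), (21,Y), (23,Y), (28,Y), (32,Y)
ranks: 5->1, 6->2, 7->3, 9->4, 11->5, 13->6, 16->7, 19->8, 20->9, 21->10, 23->11, 28->12, 32->13
Step 2: Rank sum for X: R1 = 1 + 2 + 3 + 4 + 5 + 6 + 7 + 8 = 36.
Step 3: U_X = R1 - n1(n1+1)/2 = 36 - 8*9/2 = 36 - 36 = 0.
       U_Y = n1*n2 - U_X = 40 - 0 = 40.
Step 4: No ties, so the exact null distribution of U (based on enumerating the C(13,8) = 1287 equally likely rank assignments) gives the two-sided p-value.
Step 5: p-value = 0.001554; compare to alpha = 0.1. reject H0.

U_X = 0, p = 0.001554, reject H0 at alpha = 0.1.


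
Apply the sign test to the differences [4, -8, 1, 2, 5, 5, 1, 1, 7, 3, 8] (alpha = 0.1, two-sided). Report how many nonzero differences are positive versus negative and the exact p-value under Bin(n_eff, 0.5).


Step 1: Discard zero differences. Original n = 11; n_eff = number of nonzero differences = 11.
Nonzero differences (with sign): +4, -8, +1, +2, +5, +5, +1, +1, +7, +3, +8
Step 2: Count signs: positive = 10, negative = 1.
Step 3: Under H0: P(positive) = 0.5, so the number of positives S ~ Bin(11, 0.5).
Step 4: Two-sided exact p-value = sum of Bin(11,0.5) probabilities at or below the observed probability = 0.011719.
Step 5: alpha = 0.1. reject H0.

n_eff = 11, pos = 10, neg = 1, p = 0.011719, reject H0.


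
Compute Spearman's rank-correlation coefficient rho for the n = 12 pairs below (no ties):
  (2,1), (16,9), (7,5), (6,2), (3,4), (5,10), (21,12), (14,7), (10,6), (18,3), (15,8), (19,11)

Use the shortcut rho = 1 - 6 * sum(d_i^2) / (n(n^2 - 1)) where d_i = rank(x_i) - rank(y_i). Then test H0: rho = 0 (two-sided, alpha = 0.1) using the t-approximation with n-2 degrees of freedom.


Step 1: Rank x and y separately (midranks; no ties here).
rank(x): 2->1, 16->9, 7->5, 6->4, 3->2, 5->3, 21->12, 14->7, 10->6, 18->10, 15->8, 19->11
rank(y): 1->1, 9->9, 5->5, 2->2, 4->4, 10->10, 12->12, 7->7, 6->6, 3->3, 8->8, 11->11
Step 2: d_i = R_x(i) - R_y(i); compute d_i^2.
  (1-1)^2=0, (9-9)^2=0, (5-5)^2=0, (4-2)^2=4, (2-4)^2=4, (3-10)^2=49, (12-12)^2=0, (7-7)^2=0, (6-6)^2=0, (10-3)^2=49, (8-8)^2=0, (11-11)^2=0
sum(d^2) = 106.
Step 3: rho = 1 - 6*106 / (12*(12^2 - 1)) = 1 - 636/1716 = 0.629371.
Step 4: Under H0, t = rho * sqrt((n-2)/(1-rho^2)) = 2.5611 ~ t(10).
Step 5: Two-sided p-value from the t-distribution with 10 df = 0.028320.
Step 6: alpha = 0.1. reject H0.

rho = 0.6294, p = 0.028320, reject H0 at alpha = 0.1.


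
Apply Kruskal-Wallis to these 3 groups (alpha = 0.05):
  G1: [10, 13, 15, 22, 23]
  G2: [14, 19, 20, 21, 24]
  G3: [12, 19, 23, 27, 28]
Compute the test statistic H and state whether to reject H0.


Step 1: Combine all N = 15 observations and assign midranks.
sorted (value, group, rank): (10,G1,1), (12,G3,2), (13,G1,3), (14,G2,4), (15,G1,5), (19,G2,6.5), (19,G3,6.5), (20,G2,8), (21,G2,9), (22,G1,10), (23,G1,11.5), (23,G3,11.5), (24,G2,13), (27,G3,14), (28,G3,15)
Step 2: Sum ranks within each group.
R_1 = 30.5 (n_1 = 5)
R_2 = 40.5 (n_2 = 5)
R_3 = 49 (n_3 = 5)
Step 3: H = 12/(N(N+1)) * sum(R_i^2/n_i) - 3(N+1)
     = 12/(15*16) * (30.5^2/5 + 40.5^2/5 + 49^2/5) - 3*16
     = 0.050000 * 994.3 - 48
     = 1.715000.
Step 4: Ties present; correction factor C = 1 - 12/(15^3 - 15) = 0.996429. Corrected H = 1.715000 / 0.996429 = 1.721147.
Step 5: Under H0, H ~ chi^2(2); p-value = 0.422919.
Step 6: alpha = 0.05. fail to reject H0.

H = 1.7211, df = 2, p = 0.422919, fail to reject H0.


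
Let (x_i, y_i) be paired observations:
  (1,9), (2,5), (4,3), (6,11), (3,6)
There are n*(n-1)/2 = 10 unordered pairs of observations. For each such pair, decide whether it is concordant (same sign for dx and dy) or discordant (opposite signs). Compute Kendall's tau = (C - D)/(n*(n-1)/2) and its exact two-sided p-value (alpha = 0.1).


Step 1: Enumerate the 10 unordered pairs (i,j) with i<j and classify each by sign(x_j-x_i) * sign(y_j-y_i).
  (1,2):dx=+1,dy=-4->D; (1,3):dx=+3,dy=-6->D; (1,4):dx=+5,dy=+2->C; (1,5):dx=+2,dy=-3->D
  (2,3):dx=+2,dy=-2->D; (2,4):dx=+4,dy=+6->C; (2,5):dx=+1,dy=+1->C; (3,4):dx=+2,dy=+8->C
  (3,5):dx=-1,dy=+3->D; (4,5):dx=-3,dy=-5->C
Step 2: C = 5, D = 5, total pairs = 10.
Step 3: tau = (C - D)/(n(n-1)/2) = (5 - 5)/10 = 0.000000.
Step 4: Exact two-sided p-value (enumerate n! = 120 permutations of y under H0): p = 1.000000.
Step 5: alpha = 0.1. fail to reject H0.

tau_b = 0.0000 (C=5, D=5), p = 1.000000, fail to reject H0.


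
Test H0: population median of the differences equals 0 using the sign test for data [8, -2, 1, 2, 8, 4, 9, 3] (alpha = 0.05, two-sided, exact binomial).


Step 1: Discard zero differences. Original n = 8; n_eff = number of nonzero differences = 8.
Nonzero differences (with sign): +8, -2, +1, +2, +8, +4, +9, +3
Step 2: Count signs: positive = 7, negative = 1.
Step 3: Under H0: P(positive) = 0.5, so the number of positives S ~ Bin(8, 0.5).
Step 4: Two-sided exact p-value = sum of Bin(8,0.5) probabilities at or below the observed probability = 0.070312.
Step 5: alpha = 0.05. fail to reject H0.

n_eff = 8, pos = 7, neg = 1, p = 0.070312, fail to reject H0.


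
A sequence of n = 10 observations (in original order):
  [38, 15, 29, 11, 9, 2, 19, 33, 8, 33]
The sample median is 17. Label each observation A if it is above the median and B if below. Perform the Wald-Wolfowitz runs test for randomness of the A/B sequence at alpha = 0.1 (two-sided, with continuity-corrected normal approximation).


Step 1: Compute median = 17; label A = above, B = below.
Labels in order: ABABBBAABA  (n_A = 5, n_B = 5)
Step 2: Count runs R = 7.
Step 3: Under H0 (random ordering), E[R] = 2*n_A*n_B/(n_A+n_B) + 1 = 2*5*5/10 + 1 = 6.0000.
        Var[R] = 2*n_A*n_B*(2*n_A*n_B - n_A - n_B) / ((n_A+n_B)^2 * (n_A+n_B-1)) = 2000/900 = 2.2222.
        SD[R] = 1.4907.
Step 4: Continuity-corrected z = (R - 0.5 - E[R]) / SD[R] = (7 - 0.5 - 6.0000) / 1.4907 = 0.3354.
Step 5: Two-sided p-value via normal approximation = 2*(1 - Phi(|z|)) = 0.737316.
Step 6: alpha = 0.1. fail to reject H0.

R = 7, z = 0.3354, p = 0.737316, fail to reject H0.


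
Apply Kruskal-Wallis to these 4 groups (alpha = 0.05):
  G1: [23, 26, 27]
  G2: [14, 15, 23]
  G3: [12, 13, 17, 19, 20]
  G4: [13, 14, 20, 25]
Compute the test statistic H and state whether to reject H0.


Step 1: Combine all N = 15 observations and assign midranks.
sorted (value, group, rank): (12,G3,1), (13,G3,2.5), (13,G4,2.5), (14,G2,4.5), (14,G4,4.5), (15,G2,6), (17,G3,7), (19,G3,8), (20,G3,9.5), (20,G4,9.5), (23,G1,11.5), (23,G2,11.5), (25,G4,13), (26,G1,14), (27,G1,15)
Step 2: Sum ranks within each group.
R_1 = 40.5 (n_1 = 3)
R_2 = 22 (n_2 = 3)
R_3 = 28 (n_3 = 5)
R_4 = 29.5 (n_4 = 4)
Step 3: H = 12/(N(N+1)) * sum(R_i^2/n_i) - 3(N+1)
     = 12/(15*16) * (40.5^2/3 + 22^2/3 + 28^2/5 + 29.5^2/4) - 3*16
     = 0.050000 * 1082.45 - 48
     = 6.122292.
Step 4: Ties present; correction factor C = 1 - 24/(15^3 - 15) = 0.992857. Corrected H = 6.122292 / 0.992857 = 6.166337.
Step 5: Under H0, H ~ chi^2(3); p-value = 0.103792.
Step 6: alpha = 0.05. fail to reject H0.

H = 6.1663, df = 3, p = 0.103792, fail to reject H0.


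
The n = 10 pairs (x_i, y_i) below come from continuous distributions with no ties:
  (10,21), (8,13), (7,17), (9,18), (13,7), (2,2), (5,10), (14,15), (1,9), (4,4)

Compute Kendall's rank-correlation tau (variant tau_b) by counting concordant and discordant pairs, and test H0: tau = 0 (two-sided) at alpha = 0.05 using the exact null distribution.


Step 1: Enumerate the 45 unordered pairs (i,j) with i<j and classify each by sign(x_j-x_i) * sign(y_j-y_i).
  (1,2):dx=-2,dy=-8->C; (1,3):dx=-3,dy=-4->C; (1,4):dx=-1,dy=-3->C; (1,5):dx=+3,dy=-14->D
  (1,6):dx=-8,dy=-19->C; (1,7):dx=-5,dy=-11->C; (1,8):dx=+4,dy=-6->D; (1,9):dx=-9,dy=-12->C
  (1,10):dx=-6,dy=-17->C; (2,3):dx=-1,dy=+4->D; (2,4):dx=+1,dy=+5->C; (2,5):dx=+5,dy=-6->D
  (2,6):dx=-6,dy=-11->C; (2,7):dx=-3,dy=-3->C; (2,8):dx=+6,dy=+2->C; (2,9):dx=-7,dy=-4->C
  (2,10):dx=-4,dy=-9->C; (3,4):dx=+2,dy=+1->C; (3,5):dx=+6,dy=-10->D; (3,6):dx=-5,dy=-15->C
  (3,7):dx=-2,dy=-7->C; (3,8):dx=+7,dy=-2->D; (3,9):dx=-6,dy=-8->C; (3,10):dx=-3,dy=-13->C
  (4,5):dx=+4,dy=-11->D; (4,6):dx=-7,dy=-16->C; (4,7):dx=-4,dy=-8->C; (4,8):dx=+5,dy=-3->D
  (4,9):dx=-8,dy=-9->C; (4,10):dx=-5,dy=-14->C; (5,6):dx=-11,dy=-5->C; (5,7):dx=-8,dy=+3->D
  (5,8):dx=+1,dy=+8->C; (5,9):dx=-12,dy=+2->D; (5,10):dx=-9,dy=-3->C; (6,7):dx=+3,dy=+8->C
  (6,8):dx=+12,dy=+13->C; (6,9):dx=-1,dy=+7->D; (6,10):dx=+2,dy=+2->C; (7,8):dx=+9,dy=+5->C
  (7,9):dx=-4,dy=-1->C; (7,10):dx=-1,dy=-6->C; (8,9):dx=-13,dy=-6->C; (8,10):dx=-10,dy=-11->C
  (9,10):dx=+3,dy=-5->D
Step 2: C = 33, D = 12, total pairs = 45.
Step 3: tau = (C - D)/(n(n-1)/2) = (33 - 12)/45 = 0.466667.
Step 4: Exact two-sided p-value (enumerate n! = 3628800 permutations of y under H0): p = 0.072550.
Step 5: alpha = 0.05. fail to reject H0.

tau_b = 0.4667 (C=33, D=12), p = 0.072550, fail to reject H0.


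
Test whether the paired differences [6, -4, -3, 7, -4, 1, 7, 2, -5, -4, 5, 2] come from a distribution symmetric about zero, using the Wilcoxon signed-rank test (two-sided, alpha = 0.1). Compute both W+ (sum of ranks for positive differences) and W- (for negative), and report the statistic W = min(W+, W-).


Step 1: Drop any zero differences (none here) and take |d_i|.
|d| = [6, 4, 3, 7, 4, 1, 7, 2, 5, 4, 5, 2]
Step 2: Midrank |d_i| (ties get averaged ranks).
ranks: |6|->10, |4|->6, |3|->4, |7|->11.5, |4|->6, |1|->1, |7|->11.5, |2|->2.5, |5|->8.5, |4|->6, |5|->8.5, |2|->2.5
Step 3: Attach original signs; sum ranks with positive sign and with negative sign.
W+ = 10 + 11.5 + 1 + 11.5 + 2.5 + 8.5 + 2.5 = 47.5
W- = 6 + 4 + 6 + 8.5 + 6 = 30.5
(Check: W+ + W- = 78 should equal n(n+1)/2 = 78.)
Step 4: Test statistic W = min(W+, W-) = 30.5.
Step 5: Ties in |d|, so use the tie-corrected normal approximation.
        E[W] = n(n+1)/4 = 12*13/4 = 39.
        Tie groups: |d|=2 (t=2), |d|=4 (t=3), |d|=5 (t=2), |d|=7 (t=2); sum(t^3 - t) = 42.
        Var[W] = n(n+1)(2n+1)/24 - sum(t^3-t)/48 = 3900/24 - 42/48 = 161.625.
        z = (W - E[W]) / sqrt(Var[W]) = (30.5 - 39) / 12.7132 = -0.6686.
        Two-sided p = 2*Phi(z) = 0.503752.
Step 6: alpha = 0.1. fail to reject H0.

W+ = 47.5, W- = 30.5, W = min = 30.5, p = 0.503752, fail to reject H0.


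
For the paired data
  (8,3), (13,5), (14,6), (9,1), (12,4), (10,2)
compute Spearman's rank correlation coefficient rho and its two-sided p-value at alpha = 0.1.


Step 1: Rank x and y separately (midranks; no ties here).
rank(x): 8->1, 13->5, 14->6, 9->2, 12->4, 10->3
rank(y): 3->3, 5->5, 6->6, 1->1, 4->4, 2->2
Step 2: d_i = R_x(i) - R_y(i); compute d_i^2.
  (1-3)^2=4, (5-5)^2=0, (6-6)^2=0, (2-1)^2=1, (4-4)^2=0, (3-2)^2=1
sum(d^2) = 6.
Step 3: rho = 1 - 6*6 / (6*(6^2 - 1)) = 1 - 36/210 = 0.828571.
Step 4: Under H0, t = rho * sqrt((n-2)/(1-rho^2)) = 2.9598 ~ t(4).
Step 5: Two-sided p-value from the t-distribution with 4 df = 0.041563.
Step 6: alpha = 0.1. reject H0.

rho = 0.8286, p = 0.041563, reject H0 at alpha = 0.1.


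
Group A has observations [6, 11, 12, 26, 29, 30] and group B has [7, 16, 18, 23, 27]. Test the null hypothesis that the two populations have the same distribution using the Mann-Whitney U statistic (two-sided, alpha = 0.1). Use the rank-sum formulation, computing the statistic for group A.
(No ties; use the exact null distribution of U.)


Step 1: Combine and sort all 11 observations; assign midranks.
sorted (value, group): (6,X), (7,Y), (11,X), (12,X), (16,Y), (18,Y), (23,Y), (26,X), (27,Y), (29,X), (30,X)
ranks: 6->1, 7->2, 11->3, 12->4, 16->5, 18->6, 23->7, 26->8, 27->9, 29->10, 30->11
Step 2: Rank sum for X: R1 = 1 + 3 + 4 + 8 + 10 + 11 = 37.
Step 3: U_X = R1 - n1(n1+1)/2 = 37 - 6*7/2 = 37 - 21 = 16.
       U_Y = n1*n2 - U_X = 30 - 16 = 14.
Step 4: No ties, so the exact null distribution of U (based on enumerating the C(11,6) = 462 equally likely rank assignments) gives the two-sided p-value.
Step 5: p-value = 0.930736; compare to alpha = 0.1. fail to reject H0.

U_X = 16, p = 0.930736, fail to reject H0 at alpha = 0.1.


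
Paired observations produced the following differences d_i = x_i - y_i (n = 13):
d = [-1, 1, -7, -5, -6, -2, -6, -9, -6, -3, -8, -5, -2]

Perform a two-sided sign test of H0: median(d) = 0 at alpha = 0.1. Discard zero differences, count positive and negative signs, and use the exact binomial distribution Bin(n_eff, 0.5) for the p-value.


Step 1: Discard zero differences. Original n = 13; n_eff = number of nonzero differences = 13.
Nonzero differences (with sign): -1, +1, -7, -5, -6, -2, -6, -9, -6, -3, -8, -5, -2
Step 2: Count signs: positive = 1, negative = 12.
Step 3: Under H0: P(positive) = 0.5, so the number of positives S ~ Bin(13, 0.5).
Step 4: Two-sided exact p-value = sum of Bin(13,0.5) probabilities at or below the observed probability = 0.003418.
Step 5: alpha = 0.1. reject H0.

n_eff = 13, pos = 1, neg = 12, p = 0.003418, reject H0.


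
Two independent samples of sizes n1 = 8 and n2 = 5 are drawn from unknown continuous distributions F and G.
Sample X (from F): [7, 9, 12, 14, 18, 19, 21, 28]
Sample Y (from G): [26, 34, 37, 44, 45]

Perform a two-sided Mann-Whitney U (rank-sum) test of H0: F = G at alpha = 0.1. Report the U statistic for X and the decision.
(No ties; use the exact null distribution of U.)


Step 1: Combine and sort all 13 observations; assign midranks.
sorted (value, group): (7,X), (9,X), (12,X), (14,X), (18,X), (19,X), (21,X), (26,Y), (28,X), (34,Y), (37,Y), (44,Y), (45,Y)
ranks: 7->1, 9->2, 12->3, 14->4, 18->5, 19->6, 21->7, 26->8, 28->9, 34->10, 37->11, 44->12, 45->13
Step 2: Rank sum for X: R1 = 1 + 2 + 3 + 4 + 5 + 6 + 7 + 9 = 37.
Step 3: U_X = R1 - n1(n1+1)/2 = 37 - 8*9/2 = 37 - 36 = 1.
       U_Y = n1*n2 - U_X = 40 - 1 = 39.
Step 4: No ties, so the exact null distribution of U (based on enumerating the C(13,8) = 1287 equally likely rank assignments) gives the two-sided p-value.
Step 5: p-value = 0.003108; compare to alpha = 0.1. reject H0.

U_X = 1, p = 0.003108, reject H0 at alpha = 0.1.


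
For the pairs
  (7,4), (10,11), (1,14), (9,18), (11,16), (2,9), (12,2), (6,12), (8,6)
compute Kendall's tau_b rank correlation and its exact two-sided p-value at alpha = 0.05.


Step 1: Enumerate the 36 unordered pairs (i,j) with i<j and classify each by sign(x_j-x_i) * sign(y_j-y_i).
  (1,2):dx=+3,dy=+7->C; (1,3):dx=-6,dy=+10->D; (1,4):dx=+2,dy=+14->C; (1,5):dx=+4,dy=+12->C
  (1,6):dx=-5,dy=+5->D; (1,7):dx=+5,dy=-2->D; (1,8):dx=-1,dy=+8->D; (1,9):dx=+1,dy=+2->C
  (2,3):dx=-9,dy=+3->D; (2,4):dx=-1,dy=+7->D; (2,5):dx=+1,dy=+5->C; (2,6):dx=-8,dy=-2->C
  (2,7):dx=+2,dy=-9->D; (2,8):dx=-4,dy=+1->D; (2,9):dx=-2,dy=-5->C; (3,4):dx=+8,dy=+4->C
  (3,5):dx=+10,dy=+2->C; (3,6):dx=+1,dy=-5->D; (3,7):dx=+11,dy=-12->D; (3,8):dx=+5,dy=-2->D
  (3,9):dx=+7,dy=-8->D; (4,5):dx=+2,dy=-2->D; (4,6):dx=-7,dy=-9->C; (4,7):dx=+3,dy=-16->D
  (4,8):dx=-3,dy=-6->C; (4,9):dx=-1,dy=-12->C; (5,6):dx=-9,dy=-7->C; (5,7):dx=+1,dy=-14->D
  (5,8):dx=-5,dy=-4->C; (5,9):dx=-3,dy=-10->C; (6,7):dx=+10,dy=-7->D; (6,8):dx=+4,dy=+3->C
  (6,9):dx=+6,dy=-3->D; (7,8):dx=-6,dy=+10->D; (7,9):dx=-4,dy=+4->D; (8,9):dx=+2,dy=-6->D
Step 2: C = 16, D = 20, total pairs = 36.
Step 3: tau = (C - D)/(n(n-1)/2) = (16 - 20)/36 = -0.111111.
Step 4: Exact two-sided p-value (enumerate n! = 362880 permutations of y under H0): p = 0.761414.
Step 5: alpha = 0.05. fail to reject H0.

tau_b = -0.1111 (C=16, D=20), p = 0.761414, fail to reject H0.


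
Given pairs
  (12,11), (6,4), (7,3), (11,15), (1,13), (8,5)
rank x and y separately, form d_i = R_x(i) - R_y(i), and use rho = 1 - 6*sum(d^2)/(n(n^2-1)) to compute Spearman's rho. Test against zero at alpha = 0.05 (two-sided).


Step 1: Rank x and y separately (midranks; no ties here).
rank(x): 12->6, 6->2, 7->3, 11->5, 1->1, 8->4
rank(y): 11->4, 4->2, 3->1, 15->6, 13->5, 5->3
Step 2: d_i = R_x(i) - R_y(i); compute d_i^2.
  (6-4)^2=4, (2-2)^2=0, (3-1)^2=4, (5-6)^2=1, (1-5)^2=16, (4-3)^2=1
sum(d^2) = 26.
Step 3: rho = 1 - 6*26 / (6*(6^2 - 1)) = 1 - 156/210 = 0.257143.
Step 4: Under H0, t = rho * sqrt((n-2)/(1-rho^2)) = 0.5322 ~ t(4).
Step 5: Two-sided p-value from the t-distribution with 4 df = 0.622787.
Step 6: alpha = 0.05. fail to reject H0.

rho = 0.2571, p = 0.622787, fail to reject H0 at alpha = 0.05.


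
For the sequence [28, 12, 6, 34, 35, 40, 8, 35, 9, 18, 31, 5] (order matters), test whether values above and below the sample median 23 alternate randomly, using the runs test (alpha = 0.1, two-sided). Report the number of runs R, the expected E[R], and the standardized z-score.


Step 1: Compute median = 23; label A = above, B = below.
Labels in order: ABBAAABABBAB  (n_A = 6, n_B = 6)
Step 2: Count runs R = 8.
Step 3: Under H0 (random ordering), E[R] = 2*n_A*n_B/(n_A+n_B) + 1 = 2*6*6/12 + 1 = 7.0000.
        Var[R] = 2*n_A*n_B*(2*n_A*n_B - n_A - n_B) / ((n_A+n_B)^2 * (n_A+n_B-1)) = 4320/1584 = 2.7273.
        SD[R] = 1.6514.
Step 4: Continuity-corrected z = (R - 0.5 - E[R]) / SD[R] = (8 - 0.5 - 7.0000) / 1.6514 = 0.3028.
Step 5: Two-sided p-value via normal approximation = 2*(1 - Phi(|z|)) = 0.762069.
Step 6: alpha = 0.1. fail to reject H0.

R = 8, z = 0.3028, p = 0.762069, fail to reject H0.


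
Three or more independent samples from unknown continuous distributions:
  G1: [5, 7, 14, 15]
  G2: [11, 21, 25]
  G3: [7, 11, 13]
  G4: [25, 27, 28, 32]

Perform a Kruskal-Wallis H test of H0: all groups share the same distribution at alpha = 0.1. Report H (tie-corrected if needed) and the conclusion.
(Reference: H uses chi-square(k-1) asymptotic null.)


Step 1: Combine all N = 14 observations and assign midranks.
sorted (value, group, rank): (5,G1,1), (7,G1,2.5), (7,G3,2.5), (11,G2,4.5), (11,G3,4.5), (13,G3,6), (14,G1,7), (15,G1,8), (21,G2,9), (25,G2,10.5), (25,G4,10.5), (27,G4,12), (28,G4,13), (32,G4,14)
Step 2: Sum ranks within each group.
R_1 = 18.5 (n_1 = 4)
R_2 = 24 (n_2 = 3)
R_3 = 13 (n_3 = 3)
R_4 = 49.5 (n_4 = 4)
Step 3: H = 12/(N(N+1)) * sum(R_i^2/n_i) - 3(N+1)
     = 12/(14*15) * (18.5^2/4 + 24^2/3 + 13^2/3 + 49.5^2/4) - 3*15
     = 0.057143 * 946.458 - 45
     = 9.083333.
Step 4: Ties present; correction factor C = 1 - 18/(14^3 - 14) = 0.993407. Corrected H = 9.083333 / 0.993407 = 9.143621.
Step 5: Under H0, H ~ chi^2(3); p-value = 0.027441.
Step 6: alpha = 0.1. reject H0.

H = 9.1436, df = 3, p = 0.027441, reject H0.


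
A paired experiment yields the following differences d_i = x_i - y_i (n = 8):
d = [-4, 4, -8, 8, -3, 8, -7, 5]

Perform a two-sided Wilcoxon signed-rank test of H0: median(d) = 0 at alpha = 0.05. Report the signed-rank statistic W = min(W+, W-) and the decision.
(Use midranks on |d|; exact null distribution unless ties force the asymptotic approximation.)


Step 1: Drop any zero differences (none here) and take |d_i|.
|d| = [4, 4, 8, 8, 3, 8, 7, 5]
Step 2: Midrank |d_i| (ties get averaged ranks).
ranks: |4|->2.5, |4|->2.5, |8|->7, |8|->7, |3|->1, |8|->7, |7|->5, |5|->4
Step 3: Attach original signs; sum ranks with positive sign and with negative sign.
W+ = 2.5 + 7 + 7 + 4 = 20.5
W- = 2.5 + 7 + 1 + 5 = 15.5
(Check: W+ + W- = 36 should equal n(n+1)/2 = 36.)
Step 4: Test statistic W = min(W+, W-) = 15.5.
Step 5: Ties in |d|, so use the tie-corrected normal approximation.
        E[W] = n(n+1)/4 = 8*9/4 = 18.
        Tie groups: |d|=4 (t=2), |d|=8 (t=3); sum(t^3 - t) = 30.
        Var[W] = n(n+1)(2n+1)/24 - sum(t^3-t)/48 = 1224/24 - 30/48 = 50.375.
        z = (W - E[W]) / sqrt(Var[W]) = (15.5 - 18) / 7.0975 = -0.3522.
        Two-sided p = 2*Phi(z) = 0.724662.
Step 6: alpha = 0.05. fail to reject H0.

W+ = 20.5, W- = 15.5, W = min = 15.5, p = 0.724662, fail to reject H0.


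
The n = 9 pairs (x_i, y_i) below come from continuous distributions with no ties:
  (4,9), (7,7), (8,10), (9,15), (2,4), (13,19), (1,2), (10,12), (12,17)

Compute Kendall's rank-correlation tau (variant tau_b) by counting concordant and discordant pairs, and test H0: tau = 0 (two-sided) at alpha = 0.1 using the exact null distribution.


Step 1: Enumerate the 36 unordered pairs (i,j) with i<j and classify each by sign(x_j-x_i) * sign(y_j-y_i).
  (1,2):dx=+3,dy=-2->D; (1,3):dx=+4,dy=+1->C; (1,4):dx=+5,dy=+6->C; (1,5):dx=-2,dy=-5->C
  (1,6):dx=+9,dy=+10->C; (1,7):dx=-3,dy=-7->C; (1,8):dx=+6,dy=+3->C; (1,9):dx=+8,dy=+8->C
  (2,3):dx=+1,dy=+3->C; (2,4):dx=+2,dy=+8->C; (2,5):dx=-5,dy=-3->C; (2,6):dx=+6,dy=+12->C
  (2,7):dx=-6,dy=-5->C; (2,8):dx=+3,dy=+5->C; (2,9):dx=+5,dy=+10->C; (3,4):dx=+1,dy=+5->C
  (3,5):dx=-6,dy=-6->C; (3,6):dx=+5,dy=+9->C; (3,7):dx=-7,dy=-8->C; (3,8):dx=+2,dy=+2->C
  (3,9):dx=+4,dy=+7->C; (4,5):dx=-7,dy=-11->C; (4,6):dx=+4,dy=+4->C; (4,7):dx=-8,dy=-13->C
  (4,8):dx=+1,dy=-3->D; (4,9):dx=+3,dy=+2->C; (5,6):dx=+11,dy=+15->C; (5,7):dx=-1,dy=-2->C
  (5,8):dx=+8,dy=+8->C; (5,9):dx=+10,dy=+13->C; (6,7):dx=-12,dy=-17->C; (6,8):dx=-3,dy=-7->C
  (6,9):dx=-1,dy=-2->C; (7,8):dx=+9,dy=+10->C; (7,9):dx=+11,dy=+15->C; (8,9):dx=+2,dy=+5->C
Step 2: C = 34, D = 2, total pairs = 36.
Step 3: tau = (C - D)/(n(n-1)/2) = (34 - 2)/36 = 0.888889.
Step 4: Exact two-sided p-value (enumerate n! = 362880 permutations of y under H0): p = 0.000243.
Step 5: alpha = 0.1. reject H0.

tau_b = 0.8889 (C=34, D=2), p = 0.000243, reject H0.


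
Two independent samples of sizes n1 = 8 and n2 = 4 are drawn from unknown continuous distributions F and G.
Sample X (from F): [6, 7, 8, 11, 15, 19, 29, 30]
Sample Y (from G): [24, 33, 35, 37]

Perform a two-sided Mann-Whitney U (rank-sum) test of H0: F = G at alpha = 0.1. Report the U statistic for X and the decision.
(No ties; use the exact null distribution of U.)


Step 1: Combine and sort all 12 observations; assign midranks.
sorted (value, group): (6,X), (7,X), (8,X), (11,X), (15,X), (19,X), (24,Y), (29,X), (30,X), (33,Y), (35,Y), (37,Y)
ranks: 6->1, 7->2, 8->3, 11->4, 15->5, 19->6, 24->7, 29->8, 30->9, 33->10, 35->11, 37->12
Step 2: Rank sum for X: R1 = 1 + 2 + 3 + 4 + 5 + 6 + 8 + 9 = 38.
Step 3: U_X = R1 - n1(n1+1)/2 = 38 - 8*9/2 = 38 - 36 = 2.
       U_Y = n1*n2 - U_X = 32 - 2 = 30.
Step 4: No ties, so the exact null distribution of U (based on enumerating the C(12,8) = 495 equally likely rank assignments) gives the two-sided p-value.
Step 5: p-value = 0.016162; compare to alpha = 0.1. reject H0.

U_X = 2, p = 0.016162, reject H0 at alpha = 0.1.


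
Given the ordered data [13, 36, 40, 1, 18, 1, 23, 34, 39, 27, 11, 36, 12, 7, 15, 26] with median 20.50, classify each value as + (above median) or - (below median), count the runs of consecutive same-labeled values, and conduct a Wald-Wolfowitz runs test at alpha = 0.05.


Step 1: Compute median = 20.50; label A = above, B = below.
Labels in order: BAABBBAAAABABBBA  (n_A = 8, n_B = 8)
Step 2: Count runs R = 8.
Step 3: Under H0 (random ordering), E[R] = 2*n_A*n_B/(n_A+n_B) + 1 = 2*8*8/16 + 1 = 9.0000.
        Var[R] = 2*n_A*n_B*(2*n_A*n_B - n_A - n_B) / ((n_A+n_B)^2 * (n_A+n_B-1)) = 14336/3840 = 3.7333.
        SD[R] = 1.9322.
Step 4: Continuity-corrected z = (R + 0.5 - E[R]) / SD[R] = (8 + 0.5 - 9.0000) / 1.9322 = -0.2588.
Step 5: Two-sided p-value via normal approximation = 2*(1 - Phi(|z|)) = 0.795809.
Step 6: alpha = 0.05. fail to reject H0.

R = 8, z = -0.2588, p = 0.795809, fail to reject H0.


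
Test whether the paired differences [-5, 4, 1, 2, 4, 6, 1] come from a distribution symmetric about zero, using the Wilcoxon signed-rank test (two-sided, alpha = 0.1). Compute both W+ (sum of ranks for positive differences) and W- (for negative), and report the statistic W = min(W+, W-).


Step 1: Drop any zero differences (none here) and take |d_i|.
|d| = [5, 4, 1, 2, 4, 6, 1]
Step 2: Midrank |d_i| (ties get averaged ranks).
ranks: |5|->6, |4|->4.5, |1|->1.5, |2|->3, |4|->4.5, |6|->7, |1|->1.5
Step 3: Attach original signs; sum ranks with positive sign and with negative sign.
W+ = 4.5 + 1.5 + 3 + 4.5 + 7 + 1.5 = 22
W- = 6 = 6
(Check: W+ + W- = 28 should equal n(n+1)/2 = 28.)
Step 4: Test statistic W = min(W+, W-) = 6.
Step 5: Ties in |d|, so use the tie-corrected normal approximation.
        E[W] = n(n+1)/4 = 7*8/4 = 14.
        Tie groups: |d|=1 (t=2), |d|=4 (t=2); sum(t^3 - t) = 12.
        Var[W] = n(n+1)(2n+1)/24 - sum(t^3-t)/48 = 840/24 - 12/48 = 34.75.
        z = (W - E[W]) / sqrt(Var[W]) = (6 - 14) / 5.8949 = -1.3571.
        Two-sided p = 2*Phi(z) = 0.174749.
Step 6: alpha = 0.1. fail to reject H0.

W+ = 22, W- = 6, W = min = 6, p = 0.174749, fail to reject H0.


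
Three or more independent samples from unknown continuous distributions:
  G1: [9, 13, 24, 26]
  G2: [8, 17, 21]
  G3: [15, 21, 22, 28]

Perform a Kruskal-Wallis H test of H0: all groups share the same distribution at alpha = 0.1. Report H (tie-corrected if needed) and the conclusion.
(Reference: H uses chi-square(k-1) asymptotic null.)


Step 1: Combine all N = 11 observations and assign midranks.
sorted (value, group, rank): (8,G2,1), (9,G1,2), (13,G1,3), (15,G3,4), (17,G2,5), (21,G2,6.5), (21,G3,6.5), (22,G3,8), (24,G1,9), (26,G1,10), (28,G3,11)
Step 2: Sum ranks within each group.
R_1 = 24 (n_1 = 4)
R_2 = 12.5 (n_2 = 3)
R_3 = 29.5 (n_3 = 4)
Step 3: H = 12/(N(N+1)) * sum(R_i^2/n_i) - 3(N+1)
     = 12/(11*12) * (24^2/4 + 12.5^2/3 + 29.5^2/4) - 3*12
     = 0.090909 * 413.646 - 36
     = 1.604167.
Step 4: Ties present; correction factor C = 1 - 6/(11^3 - 11) = 0.995455. Corrected H = 1.604167 / 0.995455 = 1.611492.
Step 5: Under H0, H ~ chi^2(2); p-value = 0.446755.
Step 6: alpha = 0.1. fail to reject H0.

H = 1.6115, df = 2, p = 0.446755, fail to reject H0.


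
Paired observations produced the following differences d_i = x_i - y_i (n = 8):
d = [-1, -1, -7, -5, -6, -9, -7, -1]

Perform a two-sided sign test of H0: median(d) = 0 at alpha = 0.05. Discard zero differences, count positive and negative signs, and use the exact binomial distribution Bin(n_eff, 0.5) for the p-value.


Step 1: Discard zero differences. Original n = 8; n_eff = number of nonzero differences = 8.
Nonzero differences (with sign): -1, -1, -7, -5, -6, -9, -7, -1
Step 2: Count signs: positive = 0, negative = 8.
Step 3: Under H0: P(positive) = 0.5, so the number of positives S ~ Bin(8, 0.5).
Step 4: Two-sided exact p-value = sum of Bin(8,0.5) probabilities at or below the observed probability = 0.007812.
Step 5: alpha = 0.05. reject H0.

n_eff = 8, pos = 0, neg = 8, p = 0.007812, reject H0.


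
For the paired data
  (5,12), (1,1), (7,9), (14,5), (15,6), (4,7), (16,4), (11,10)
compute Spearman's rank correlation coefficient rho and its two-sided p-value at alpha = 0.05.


Step 1: Rank x and y separately (midranks; no ties here).
rank(x): 5->3, 1->1, 7->4, 14->6, 15->7, 4->2, 16->8, 11->5
rank(y): 12->8, 1->1, 9->6, 5->3, 6->4, 7->5, 4->2, 10->7
Step 2: d_i = R_x(i) - R_y(i); compute d_i^2.
  (3-8)^2=25, (1-1)^2=0, (4-6)^2=4, (6-3)^2=9, (7-4)^2=9, (2-5)^2=9, (8-2)^2=36, (5-7)^2=4
sum(d^2) = 96.
Step 3: rho = 1 - 6*96 / (8*(8^2 - 1)) = 1 - 576/504 = -0.142857.
Step 4: Under H0, t = rho * sqrt((n-2)/(1-rho^2)) = -0.3536 ~ t(6).
Step 5: Two-sided p-value from the t-distribution with 6 df = 0.735765.
Step 6: alpha = 0.05. fail to reject H0.

rho = -0.1429, p = 0.735765, fail to reject H0 at alpha = 0.05.


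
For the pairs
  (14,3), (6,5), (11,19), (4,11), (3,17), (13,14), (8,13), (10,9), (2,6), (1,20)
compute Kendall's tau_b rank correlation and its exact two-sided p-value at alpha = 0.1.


Step 1: Enumerate the 45 unordered pairs (i,j) with i<j and classify each by sign(x_j-x_i) * sign(y_j-y_i).
  (1,2):dx=-8,dy=+2->D; (1,3):dx=-3,dy=+16->D; (1,4):dx=-10,dy=+8->D; (1,5):dx=-11,dy=+14->D
  (1,6):dx=-1,dy=+11->D; (1,7):dx=-6,dy=+10->D; (1,8):dx=-4,dy=+6->D; (1,9):dx=-12,dy=+3->D
  (1,10):dx=-13,dy=+17->D; (2,3):dx=+5,dy=+14->C; (2,4):dx=-2,dy=+6->D; (2,5):dx=-3,dy=+12->D
  (2,6):dx=+7,dy=+9->C; (2,7):dx=+2,dy=+8->C; (2,8):dx=+4,dy=+4->C; (2,9):dx=-4,dy=+1->D
  (2,10):dx=-5,dy=+15->D; (3,4):dx=-7,dy=-8->C; (3,5):dx=-8,dy=-2->C; (3,6):dx=+2,dy=-5->D
  (3,7):dx=-3,dy=-6->C; (3,8):dx=-1,dy=-10->C; (3,9):dx=-9,dy=-13->C; (3,10):dx=-10,dy=+1->D
  (4,5):dx=-1,dy=+6->D; (4,6):dx=+9,dy=+3->C; (4,7):dx=+4,dy=+2->C; (4,8):dx=+6,dy=-2->D
  (4,9):dx=-2,dy=-5->C; (4,10):dx=-3,dy=+9->D; (5,6):dx=+10,dy=-3->D; (5,7):dx=+5,dy=-4->D
  (5,8):dx=+7,dy=-8->D; (5,9):dx=-1,dy=-11->C; (5,10):dx=-2,dy=+3->D; (6,7):dx=-5,dy=-1->C
  (6,8):dx=-3,dy=-5->C; (6,9):dx=-11,dy=-8->C; (6,10):dx=-12,dy=+6->D; (7,8):dx=+2,dy=-4->D
  (7,9):dx=-6,dy=-7->C; (7,10):dx=-7,dy=+7->D; (8,9):dx=-8,dy=-3->C; (8,10):dx=-9,dy=+11->D
  (9,10):dx=-1,dy=+14->D
Step 2: C = 18, D = 27, total pairs = 45.
Step 3: tau = (C - D)/(n(n-1)/2) = (18 - 27)/45 = -0.200000.
Step 4: Exact two-sided p-value (enumerate n! = 3628800 permutations of y under H0): p = 0.484313.
Step 5: alpha = 0.1. fail to reject H0.

tau_b = -0.2000 (C=18, D=27), p = 0.484313, fail to reject H0.


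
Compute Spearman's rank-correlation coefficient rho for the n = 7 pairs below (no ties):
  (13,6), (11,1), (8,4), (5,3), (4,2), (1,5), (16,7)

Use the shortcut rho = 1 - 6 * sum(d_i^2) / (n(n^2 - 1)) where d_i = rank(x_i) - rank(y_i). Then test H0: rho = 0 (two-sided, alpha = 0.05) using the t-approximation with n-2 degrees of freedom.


Step 1: Rank x and y separately (midranks; no ties here).
rank(x): 13->6, 11->5, 8->4, 5->3, 4->2, 1->1, 16->7
rank(y): 6->6, 1->1, 4->4, 3->3, 2->2, 5->5, 7->7
Step 2: d_i = R_x(i) - R_y(i); compute d_i^2.
  (6-6)^2=0, (5-1)^2=16, (4-4)^2=0, (3-3)^2=0, (2-2)^2=0, (1-5)^2=16, (7-7)^2=0
sum(d^2) = 32.
Step 3: rho = 1 - 6*32 / (7*(7^2 - 1)) = 1 - 192/336 = 0.428571.
Step 4: Under H0, t = rho * sqrt((n-2)/(1-rho^2)) = 1.0607 ~ t(5).
Step 5: Two-sided p-value from the t-distribution with 5 df = 0.337368.
Step 6: alpha = 0.05. fail to reject H0.

rho = 0.4286, p = 0.337368, fail to reject H0 at alpha = 0.05.


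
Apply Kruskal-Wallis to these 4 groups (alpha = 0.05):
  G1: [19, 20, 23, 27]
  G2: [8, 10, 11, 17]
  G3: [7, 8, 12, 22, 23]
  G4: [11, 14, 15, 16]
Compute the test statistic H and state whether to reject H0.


Step 1: Combine all N = 17 observations and assign midranks.
sorted (value, group, rank): (7,G3,1), (8,G2,2.5), (8,G3,2.5), (10,G2,4), (11,G2,5.5), (11,G4,5.5), (12,G3,7), (14,G4,8), (15,G4,9), (16,G4,10), (17,G2,11), (19,G1,12), (20,G1,13), (22,G3,14), (23,G1,15.5), (23,G3,15.5), (27,G1,17)
Step 2: Sum ranks within each group.
R_1 = 57.5 (n_1 = 4)
R_2 = 23 (n_2 = 4)
R_3 = 40 (n_3 = 5)
R_4 = 32.5 (n_4 = 4)
Step 3: H = 12/(N(N+1)) * sum(R_i^2/n_i) - 3(N+1)
     = 12/(17*18) * (57.5^2/4 + 23^2/4 + 40^2/5 + 32.5^2/4) - 3*18
     = 0.039216 * 1542.88 - 54
     = 6.504902.
Step 4: Ties present; correction factor C = 1 - 18/(17^3 - 17) = 0.996324. Corrected H = 6.504902 / 0.996324 = 6.528905.
Step 5: Under H0, H ~ chi^2(3); p-value = 0.088529.
Step 6: alpha = 0.05. fail to reject H0.

H = 6.5289, df = 3, p = 0.088529, fail to reject H0.


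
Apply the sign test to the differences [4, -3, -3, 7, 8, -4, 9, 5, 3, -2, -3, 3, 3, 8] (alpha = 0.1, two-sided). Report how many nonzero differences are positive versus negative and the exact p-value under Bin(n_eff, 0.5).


Step 1: Discard zero differences. Original n = 14; n_eff = number of nonzero differences = 14.
Nonzero differences (with sign): +4, -3, -3, +7, +8, -4, +9, +5, +3, -2, -3, +3, +3, +8
Step 2: Count signs: positive = 9, negative = 5.
Step 3: Under H0: P(positive) = 0.5, so the number of positives S ~ Bin(14, 0.5).
Step 4: Two-sided exact p-value = sum of Bin(14,0.5) probabilities at or below the observed probability = 0.423950.
Step 5: alpha = 0.1. fail to reject H0.

n_eff = 14, pos = 9, neg = 5, p = 0.423950, fail to reject H0.


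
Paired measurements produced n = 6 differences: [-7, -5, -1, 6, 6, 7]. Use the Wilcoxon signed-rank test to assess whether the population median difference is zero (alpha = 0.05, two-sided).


Step 1: Drop any zero differences (none here) and take |d_i|.
|d| = [7, 5, 1, 6, 6, 7]
Step 2: Midrank |d_i| (ties get averaged ranks).
ranks: |7|->5.5, |5|->2, |1|->1, |6|->3.5, |6|->3.5, |7|->5.5
Step 3: Attach original signs; sum ranks with positive sign and with negative sign.
W+ = 3.5 + 3.5 + 5.5 = 12.5
W- = 5.5 + 2 + 1 = 8.5
(Check: W+ + W- = 21 should equal n(n+1)/2 = 21.)
Step 4: Test statistic W = min(W+, W-) = 8.5.
Step 5: Ties in |d|, so use the tie-corrected normal approximation.
        E[W] = n(n+1)/4 = 6*7/4 = 10.5.
        Tie groups: |d|=6 (t=2), |d|=7 (t=2); sum(t^3 - t) = 12.
        Var[W] = n(n+1)(2n+1)/24 - sum(t^3-t)/48 = 546/24 - 12/48 = 22.5.
        z = (W - E[W]) / sqrt(Var[W]) = (8.5 - 10.5) / 4.7434 = -0.4216.
        Two-sided p = 2*Phi(z) = 0.673290.
Step 6: alpha = 0.05. fail to reject H0.

W+ = 12.5, W- = 8.5, W = min = 8.5, p = 0.673290, fail to reject H0.


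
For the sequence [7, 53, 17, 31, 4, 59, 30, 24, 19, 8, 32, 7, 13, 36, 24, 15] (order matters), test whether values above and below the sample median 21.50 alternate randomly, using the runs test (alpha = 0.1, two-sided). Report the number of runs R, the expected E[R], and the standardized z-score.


Step 1: Compute median = 21.50; label A = above, B = below.
Labels in order: BABABAAABBABBAAB  (n_A = 8, n_B = 8)
Step 2: Count runs R = 11.
Step 3: Under H0 (random ordering), E[R] = 2*n_A*n_B/(n_A+n_B) + 1 = 2*8*8/16 + 1 = 9.0000.
        Var[R] = 2*n_A*n_B*(2*n_A*n_B - n_A - n_B) / ((n_A+n_B)^2 * (n_A+n_B-1)) = 14336/3840 = 3.7333.
        SD[R] = 1.9322.
Step 4: Continuity-corrected z = (R - 0.5 - E[R]) / SD[R] = (11 - 0.5 - 9.0000) / 1.9322 = 0.7763.
Step 5: Two-sided p-value via normal approximation = 2*(1 - Phi(|z|)) = 0.437558.
Step 6: alpha = 0.1. fail to reject H0.

R = 11, z = 0.7763, p = 0.437558, fail to reject H0.


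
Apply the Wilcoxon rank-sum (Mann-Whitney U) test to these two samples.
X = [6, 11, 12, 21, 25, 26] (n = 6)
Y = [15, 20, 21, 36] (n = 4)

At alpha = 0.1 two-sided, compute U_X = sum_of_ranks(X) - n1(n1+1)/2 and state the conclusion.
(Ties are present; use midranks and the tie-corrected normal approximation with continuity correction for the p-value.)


Step 1: Combine and sort all 10 observations; assign midranks.
sorted (value, group): (6,X), (11,X), (12,X), (15,Y), (20,Y), (21,X), (21,Y), (25,X), (26,X), (36,Y)
ranks: 6->1, 11->2, 12->3, 15->4, 20->5, 21->6.5, 21->6.5, 25->8, 26->9, 36->10
Step 2: Rank sum for X: R1 = 1 + 2 + 3 + 6.5 + 8 + 9 = 29.5.
Step 3: U_X = R1 - n1(n1+1)/2 = 29.5 - 6*7/2 = 29.5 - 21 = 8.5.
       U_Y = n1*n2 - U_X = 24 - 8.5 = 15.5.
Step 4: Ties are present, so use the tie-corrected normal approximation (with continuity correction) for the p-value.
Step 5: p-value = 0.521166; compare to alpha = 0.1. fail to reject H0.

U_X = 8.5, p = 0.521166, fail to reject H0 at alpha = 0.1.


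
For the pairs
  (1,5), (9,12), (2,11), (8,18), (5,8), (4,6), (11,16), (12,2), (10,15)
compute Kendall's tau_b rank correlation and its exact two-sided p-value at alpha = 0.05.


Step 1: Enumerate the 36 unordered pairs (i,j) with i<j and classify each by sign(x_j-x_i) * sign(y_j-y_i).
  (1,2):dx=+8,dy=+7->C; (1,3):dx=+1,dy=+6->C; (1,4):dx=+7,dy=+13->C; (1,5):dx=+4,dy=+3->C
  (1,6):dx=+3,dy=+1->C; (1,7):dx=+10,dy=+11->C; (1,8):dx=+11,dy=-3->D; (1,9):dx=+9,dy=+10->C
  (2,3):dx=-7,dy=-1->C; (2,4):dx=-1,dy=+6->D; (2,5):dx=-4,dy=-4->C; (2,6):dx=-5,dy=-6->C
  (2,7):dx=+2,dy=+4->C; (2,8):dx=+3,dy=-10->D; (2,9):dx=+1,dy=+3->C; (3,4):dx=+6,dy=+7->C
  (3,5):dx=+3,dy=-3->D; (3,6):dx=+2,dy=-5->D; (3,7):dx=+9,dy=+5->C; (3,8):dx=+10,dy=-9->D
  (3,9):dx=+8,dy=+4->C; (4,5):dx=-3,dy=-10->C; (4,6):dx=-4,dy=-12->C; (4,7):dx=+3,dy=-2->D
  (4,8):dx=+4,dy=-16->D; (4,9):dx=+2,dy=-3->D; (5,6):dx=-1,dy=-2->C; (5,7):dx=+6,dy=+8->C
  (5,8):dx=+7,dy=-6->D; (5,9):dx=+5,dy=+7->C; (6,7):dx=+7,dy=+10->C; (6,8):dx=+8,dy=-4->D
  (6,9):dx=+6,dy=+9->C; (7,8):dx=+1,dy=-14->D; (7,9):dx=-1,dy=-1->C; (8,9):dx=-2,dy=+13->D
Step 2: C = 23, D = 13, total pairs = 36.
Step 3: tau = (C - D)/(n(n-1)/2) = (23 - 13)/36 = 0.277778.
Step 4: Exact two-sided p-value (enumerate n! = 362880 permutations of y under H0): p = 0.358488.
Step 5: alpha = 0.05. fail to reject H0.

tau_b = 0.2778 (C=23, D=13), p = 0.358488, fail to reject H0.


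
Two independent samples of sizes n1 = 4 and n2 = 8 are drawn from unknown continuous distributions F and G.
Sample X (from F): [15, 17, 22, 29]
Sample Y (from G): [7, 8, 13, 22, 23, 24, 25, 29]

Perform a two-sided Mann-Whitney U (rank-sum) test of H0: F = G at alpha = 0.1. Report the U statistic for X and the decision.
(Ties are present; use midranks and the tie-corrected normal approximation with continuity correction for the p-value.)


Step 1: Combine and sort all 12 observations; assign midranks.
sorted (value, group): (7,Y), (8,Y), (13,Y), (15,X), (17,X), (22,X), (22,Y), (23,Y), (24,Y), (25,Y), (29,X), (29,Y)
ranks: 7->1, 8->2, 13->3, 15->4, 17->5, 22->6.5, 22->6.5, 23->8, 24->9, 25->10, 29->11.5, 29->11.5
Step 2: Rank sum for X: R1 = 4 + 5 + 6.5 + 11.5 = 27.
Step 3: U_X = R1 - n1(n1+1)/2 = 27 - 4*5/2 = 27 - 10 = 17.
       U_Y = n1*n2 - U_X = 32 - 17 = 15.
Step 4: Ties are present, so use the tie-corrected normal approximation (with continuity correction) for the p-value.
Step 5: p-value = 0.932087; compare to alpha = 0.1. fail to reject H0.

U_X = 17, p = 0.932087, fail to reject H0 at alpha = 0.1.


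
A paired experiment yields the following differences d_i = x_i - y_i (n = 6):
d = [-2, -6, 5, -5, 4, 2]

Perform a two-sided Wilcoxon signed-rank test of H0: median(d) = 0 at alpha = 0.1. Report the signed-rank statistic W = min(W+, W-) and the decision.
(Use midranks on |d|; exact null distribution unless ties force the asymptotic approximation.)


Step 1: Drop any zero differences (none here) and take |d_i|.
|d| = [2, 6, 5, 5, 4, 2]
Step 2: Midrank |d_i| (ties get averaged ranks).
ranks: |2|->1.5, |6|->6, |5|->4.5, |5|->4.5, |4|->3, |2|->1.5
Step 3: Attach original signs; sum ranks with positive sign and with negative sign.
W+ = 4.5 + 3 + 1.5 = 9
W- = 1.5 + 6 + 4.5 = 12
(Check: W+ + W- = 21 should equal n(n+1)/2 = 21.)
Step 4: Test statistic W = min(W+, W-) = 9.
Step 5: Ties in |d|, so use the tie-corrected normal approximation.
        E[W] = n(n+1)/4 = 6*7/4 = 10.5.
        Tie groups: |d|=2 (t=2), |d|=5 (t=2); sum(t^3 - t) = 12.
        Var[W] = n(n+1)(2n+1)/24 - sum(t^3-t)/48 = 546/24 - 12/48 = 22.5.
        z = (W - E[W]) / sqrt(Var[W]) = (9 - 10.5) / 4.7434 = -0.3162.
        Two-sided p = 2*Phi(z) = 0.751830.
Step 6: alpha = 0.1. fail to reject H0.

W+ = 9, W- = 12, W = min = 9, p = 0.751830, fail to reject H0.


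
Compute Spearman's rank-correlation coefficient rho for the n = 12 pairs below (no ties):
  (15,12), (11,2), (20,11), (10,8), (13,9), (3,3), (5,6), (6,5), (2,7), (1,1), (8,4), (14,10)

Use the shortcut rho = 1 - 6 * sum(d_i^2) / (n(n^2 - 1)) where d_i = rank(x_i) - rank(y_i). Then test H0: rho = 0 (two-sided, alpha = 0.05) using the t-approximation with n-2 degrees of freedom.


Step 1: Rank x and y separately (midranks; no ties here).
rank(x): 15->11, 11->8, 20->12, 10->7, 13->9, 3->3, 5->4, 6->5, 2->2, 1->1, 8->6, 14->10
rank(y): 12->12, 2->2, 11->11, 8->8, 9->9, 3->3, 6->6, 5->5, 7->7, 1->1, 4->4, 10->10
Step 2: d_i = R_x(i) - R_y(i); compute d_i^2.
  (11-12)^2=1, (8-2)^2=36, (12-11)^2=1, (7-8)^2=1, (9-9)^2=0, (3-3)^2=0, (4-6)^2=4, (5-5)^2=0, (2-7)^2=25, (1-1)^2=0, (6-4)^2=4, (10-10)^2=0
sum(d^2) = 72.
Step 3: rho = 1 - 6*72 / (12*(12^2 - 1)) = 1 - 432/1716 = 0.748252.
Step 4: Under H0, t = rho * sqrt((n-2)/(1-rho^2)) = 3.5667 ~ t(10).
Step 5: Two-sided p-value from the t-distribution with 10 df = 0.005124.
Step 6: alpha = 0.05. reject H0.

rho = 0.7483, p = 0.005124, reject H0 at alpha = 0.05.


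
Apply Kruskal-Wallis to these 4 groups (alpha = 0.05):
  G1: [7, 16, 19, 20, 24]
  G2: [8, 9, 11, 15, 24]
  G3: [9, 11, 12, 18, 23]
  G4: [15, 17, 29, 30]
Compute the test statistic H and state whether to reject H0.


Step 1: Combine all N = 19 observations and assign midranks.
sorted (value, group, rank): (7,G1,1), (8,G2,2), (9,G2,3.5), (9,G3,3.5), (11,G2,5.5), (11,G3,5.5), (12,G3,7), (15,G2,8.5), (15,G4,8.5), (16,G1,10), (17,G4,11), (18,G3,12), (19,G1,13), (20,G1,14), (23,G3,15), (24,G1,16.5), (24,G2,16.5), (29,G4,18), (30,G4,19)
Step 2: Sum ranks within each group.
R_1 = 54.5 (n_1 = 5)
R_2 = 36 (n_2 = 5)
R_3 = 43 (n_3 = 5)
R_4 = 56.5 (n_4 = 4)
Step 3: H = 12/(N(N+1)) * sum(R_i^2/n_i) - 3(N+1)
     = 12/(19*20) * (54.5^2/5 + 36^2/5 + 43^2/5 + 56.5^2/4) - 3*20
     = 0.031579 * 2021.11 - 60
     = 3.824605.
Step 4: Ties present; correction factor C = 1 - 24/(19^3 - 19) = 0.996491. Corrected H = 3.824605 / 0.996491 = 3.838072.
Step 5: Under H0, H ~ chi^2(3); p-value = 0.279489.
Step 6: alpha = 0.05. fail to reject H0.

H = 3.8381, df = 3, p = 0.279489, fail to reject H0.
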